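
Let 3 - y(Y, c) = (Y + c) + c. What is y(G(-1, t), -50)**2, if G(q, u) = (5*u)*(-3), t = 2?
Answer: 17689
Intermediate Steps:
G(q, u) = -15*u
y(Y, c) = 3 - Y - 2*c (y(Y, c) = 3 - ((Y + c) + c) = 3 - (Y + 2*c) = 3 + (-Y - 2*c) = 3 - Y - 2*c)
y(G(-1, t), -50)**2 = (3 - (-15)*2 - 2*(-50))**2 = (3 - 1*(-30) + 100)**2 = (3 + 30 + 100)**2 = 133**2 = 17689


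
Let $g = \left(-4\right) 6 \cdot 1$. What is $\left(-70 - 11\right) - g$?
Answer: $-57$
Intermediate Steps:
$g = -24$ ($g = \left(-24\right) 1 = -24$)
$\left(-70 - 11\right) - g = \left(-70 - 11\right) - -24 = \left(-70 - 11\right) + 24 = -81 + 24 = -57$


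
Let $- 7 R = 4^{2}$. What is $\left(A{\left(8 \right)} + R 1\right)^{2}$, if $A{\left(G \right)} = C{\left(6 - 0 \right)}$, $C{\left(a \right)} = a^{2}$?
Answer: $\frac{55696}{49} \approx 1136.7$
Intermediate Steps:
$R = - \frac{16}{7}$ ($R = - \frac{4^{2}}{7} = \left(- \frac{1}{7}\right) 16 = - \frac{16}{7} \approx -2.2857$)
$A{\left(G \right)} = 36$ ($A{\left(G \right)} = \left(6 - 0\right)^{2} = \left(6 + 0\right)^{2} = 6^{2} = 36$)
$\left(A{\left(8 \right)} + R 1\right)^{2} = \left(36 - \frac{16}{7}\right)^{2} = \left(\frac{236}{7}\right)^{2} = \frac{55696}{49}$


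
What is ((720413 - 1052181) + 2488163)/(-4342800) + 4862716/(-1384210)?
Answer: -96410826271/24045388752 ≈ -4.0095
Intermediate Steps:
((720413 - 1052181) + 2488163)/(-4342800) + 4862716/(-1384210) = (-331768 + 2488163)*(-1/4342800) + 4862716*(-1/1384210) = 2156395*(-1/4342800) - 2431358/692105 = -431279/868560 - 2431358/692105 = -96410826271/24045388752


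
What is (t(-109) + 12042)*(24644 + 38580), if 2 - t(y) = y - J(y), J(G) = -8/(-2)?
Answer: 768614168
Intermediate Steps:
J(G) = 4 (J(G) = -8*(-½) = 4)
t(y) = 6 - y (t(y) = 2 - (y - 1*4) = 2 - (y - 4) = 2 - (-4 + y) = 2 + (4 - y) = 6 - y)
(t(-109) + 12042)*(24644 + 38580) = ((6 - 1*(-109)) + 12042)*(24644 + 38580) = ((6 + 109) + 12042)*63224 = (115 + 12042)*63224 = 12157*63224 = 768614168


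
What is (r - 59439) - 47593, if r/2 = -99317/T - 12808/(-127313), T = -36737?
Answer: -29445464073374/275123393 ≈ -1.0703e+5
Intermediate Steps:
r = 1542926202/275123393 (r = 2*(-99317/(-36737) - 12808/(-127313)) = 2*(-99317*(-1/36737) - 12808*(-1/127313)) = 2*(99317/36737 + 12808/127313) = 2*(771463101/275123393) = 1542926202/275123393 ≈ 5.6081)
(r - 59439) - 47593 = (1542926202/275123393 - 59439) - 47593 = -16351516430325/275123393 - 47593 = -29445464073374/275123393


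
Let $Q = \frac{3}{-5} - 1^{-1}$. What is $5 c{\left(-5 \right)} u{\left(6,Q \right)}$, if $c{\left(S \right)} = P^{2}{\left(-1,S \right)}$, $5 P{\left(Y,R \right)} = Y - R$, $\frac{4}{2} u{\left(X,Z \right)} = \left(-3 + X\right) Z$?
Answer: $- \frac{192}{25} \approx -7.68$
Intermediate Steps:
$Q = - \frac{8}{5}$ ($Q = 3 \left(- \frac{1}{5}\right) - 1 = - \frac{3}{5} - 1 = - \frac{8}{5} \approx -1.6$)
$u{\left(X,Z \right)} = \frac{Z \left(-3 + X\right)}{2}$ ($u{\left(X,Z \right)} = \frac{\left(-3 + X\right) Z}{2} = \frac{Z \left(-3 + X\right)}{2}$)
$P{\left(Y,R \right)} = - \frac{R}{5} + \frac{Y}{5}$ ($P{\left(Y,R \right)} = \frac{Y - R}{5} = - \frac{R}{5} + \frac{Y}{5}$)
$c{\left(S \right)} = \left(- \frac{1}{5} - \frac{S}{5}\right)^{2}$ ($c{\left(S \right)} = \left(- \frac{S}{5} + \frac{1}{5} \left(-1\right)\right)^{2} = \left(- \frac{S}{5} - \frac{1}{5}\right)^{2} = \left(- \frac{1}{5} - \frac{S}{5}\right)^{2}$)
$5 c{\left(-5 \right)} u{\left(6,Q \right)} = 5 \frac{\left(1 - 5\right)^{2}}{25} \cdot \frac{1}{2} \left(- \frac{8}{5}\right) \left(-3 + 6\right) = 5 \frac{\left(-4\right)^{2}}{25} \cdot \frac{1}{2} \left(- \frac{8}{5}\right) 3 = 5 \cdot \frac{1}{25} \cdot 16 \left(- \frac{12}{5}\right) = 5 \cdot \frac{16}{25} \left(- \frac{12}{5}\right) = \frac{16}{5} \left(- \frac{12}{5}\right) = - \frac{192}{25}$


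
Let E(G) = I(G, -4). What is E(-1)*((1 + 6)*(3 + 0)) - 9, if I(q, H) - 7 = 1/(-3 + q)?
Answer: 531/4 ≈ 132.75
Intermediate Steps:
I(q, H) = 7 + 1/(-3 + q)
E(G) = (-20 + 7*G)/(-3 + G)
E(-1)*((1 + 6)*(3 + 0)) - 9 = ((-20 + 7*(-1))/(-3 - 1))*((1 + 6)*(3 + 0)) - 9 = ((-20 - 7)/(-4))*(7*3) - 9 = -¼*(-27)*21 - 9 = (27/4)*21 - 9 = 567/4 - 9 = 531/4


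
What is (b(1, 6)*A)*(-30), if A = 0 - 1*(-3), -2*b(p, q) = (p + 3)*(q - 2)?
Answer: 720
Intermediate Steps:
b(p, q) = -(-2 + q)*(3 + p)/2 (b(p, q) = -(p + 3)*(q - 2)/2 = -(3 + p)*(-2 + q)/2 = -(-2 + q)*(3 + p)/2)
A = 3 (A = 0 + 3 = 3)
(b(1, 6)*A)*(-30) = ((3 + 1 - 3/2*6 - ½*1*6)*3)*(-30) = ((3 + 1 - 9 - 3)*3)*(-30) = -8*3*(-30) = -24*(-30) = 720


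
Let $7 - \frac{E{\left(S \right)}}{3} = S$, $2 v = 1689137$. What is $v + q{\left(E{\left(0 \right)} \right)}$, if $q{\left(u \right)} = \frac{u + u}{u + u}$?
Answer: $\frac{1689139}{2} \approx 8.4457 \cdot 10^{5}$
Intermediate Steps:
$v = \frac{1689137}{2}$ ($v = \frac{1}{2} \cdot 1689137 = \frac{1689137}{2} \approx 8.4457 \cdot 10^{5}$)
$E{\left(S \right)} = 21 - 3 S$
$q{\left(u \right)} = 1$ ($q{\left(u \right)} = \frac{2 u}{2 u} = 2 u \frac{1}{2 u} = 1$)
$v + q{\left(E{\left(0 \right)} \right)} = \frac{1689137}{2} + 1 = \frac{1689139}{2}$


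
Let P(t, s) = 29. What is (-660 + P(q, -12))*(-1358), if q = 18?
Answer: 856898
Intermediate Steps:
(-660 + P(q, -12))*(-1358) = (-660 + 29)*(-1358) = -631*(-1358) = 856898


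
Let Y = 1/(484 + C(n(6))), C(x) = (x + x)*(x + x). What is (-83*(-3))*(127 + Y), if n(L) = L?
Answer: 19859493/628 ≈ 31623.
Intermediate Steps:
C(x) = 4*x**2 (C(x) = (2*x)*(2*x) = 4*x**2)
Y = 1/628 (Y = 1/(484 + 4*6**2) = 1/(484 + 4*36) = 1/(484 + 144) = 1/628 ≈ 0.0015924)
(-83*(-3))*(127 + Y) = (-83*(-3))*(127 + 1/628) = 249*(79757/628) = 19859493/628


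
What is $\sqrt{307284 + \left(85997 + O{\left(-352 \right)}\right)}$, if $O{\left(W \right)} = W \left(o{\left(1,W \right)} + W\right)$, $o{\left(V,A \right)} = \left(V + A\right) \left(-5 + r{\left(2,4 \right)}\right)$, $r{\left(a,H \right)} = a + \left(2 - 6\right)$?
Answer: $3 i \sqrt{38631} \approx 589.64 i$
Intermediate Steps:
$r{\left(a,H \right)} = -4 + a$ ($r{\left(a,H \right)} = a + \left(2 - 6\right) = a - 4 = -4 + a$)
$o{\left(V,A \right)} = - 7 A - 7 V$ ($o{\left(V,A \right)} = \left(V + A\right) \left(-5 + \left(-4 + 2\right)\right) = \left(A + V\right) \left(-5 - 2\right) = \left(A + V\right) \left(-7\right) = - 7 A - 7 V$)
$O{\left(W \right)} = W \left(-7 - 6 W\right)$ ($O{\left(W \right)} = W \left(\left(- 7 W - 7\right) + W\right) = W \left(\left(-7 - 7 W\right) + W\right) = W \left(-7 - 6 W\right)$)
$\sqrt{307284 + \left(85997 + O{\left(-352 \right)}\right)} = \sqrt{307284 + \left(85997 - - 352 \left(7 + 6 \left(-352\right)\right)\right)} = \sqrt{307284 + \left(85997 - - 352 \left(7 - 2112\right)\right)} = \sqrt{307284 + \left(85997 - \left(-352\right) \left(-2105\right)\right)} = \sqrt{307284 + \left(85997 - 740960\right)} = \sqrt{307284 - 654963} = \sqrt{-347679} = 3 i \sqrt{38631}$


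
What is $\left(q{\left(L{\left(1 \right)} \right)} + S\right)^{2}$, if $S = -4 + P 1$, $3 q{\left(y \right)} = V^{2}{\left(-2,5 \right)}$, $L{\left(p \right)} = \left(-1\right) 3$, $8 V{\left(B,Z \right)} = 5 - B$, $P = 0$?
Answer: $\frac{516961}{36864} \approx 14.023$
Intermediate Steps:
$V{\left(B,Z \right)} = \frac{5}{8} - \frac{B}{8}$ ($V{\left(B,Z \right)} = \frac{5 - B}{8} = \frac{5}{8} - \frac{B}{8}$)
$L{\left(p \right)} = -3$
$q{\left(y \right)} = \frac{49}{192}$ ($q{\left(y \right)} = \frac{\left(\frac{5}{8} - - \frac{1}{4}\right)^{2}}{3} = \frac{\left(\frac{5}{8} + \frac{1}{4}\right)^{2}}{3} = \frac{\left(\frac{7}{8}\right)^{2}}{3} = \frac{1}{3} \cdot \frac{49}{64} = \frac{49}{192}$)
$S = -4$ ($S = -4 + 0 \cdot 1 = -4 + 0 = -4$)
$\left(q{\left(L{\left(1 \right)} \right)} + S\right)^{2} = \left(\frac{49}{192} - 4\right)^{2} = \left(- \frac{719}{192}\right)^{2} = \frac{516961}{36864}$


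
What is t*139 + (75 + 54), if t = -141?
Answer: -19470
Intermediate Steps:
t*139 + (75 + 54) = -141*139 + (75 + 54) = -19599 + 129 = -19470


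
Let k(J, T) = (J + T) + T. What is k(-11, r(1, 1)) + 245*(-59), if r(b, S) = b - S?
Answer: -14466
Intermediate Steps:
k(J, T) = J + 2*T
k(-11, r(1, 1)) + 245*(-59) = (-11 + 2*(1 - 1*1)) + 245*(-59) = (-11 + 2*(1 - 1)) - 14455 = (-11 + 2*0) - 14455 = (-11 + 0) - 14455 = -11 - 14455 = -14466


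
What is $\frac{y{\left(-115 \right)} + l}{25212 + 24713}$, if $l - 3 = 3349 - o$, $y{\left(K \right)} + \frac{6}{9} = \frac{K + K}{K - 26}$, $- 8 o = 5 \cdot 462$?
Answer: $\frac{2053927}{28157700} \approx 0.072944$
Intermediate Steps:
$o = - \frac{1155}{4}$ ($o = - \frac{5 \cdot 462}{8} = \left(- \frac{1}{8}\right) 2310 = - \frac{1155}{4} \approx -288.75$)
$y{\left(K \right)} = - \frac{2}{3} + \frac{2 K}{-26 + K}$ ($y{\left(K \right)} = - \frac{2}{3} + \frac{K + K}{K - 26} = - \frac{2}{3} + \frac{2 K}{-26 + K}$)
$l = \frac{14563}{4}$ ($l = 3 + \left(3349 - - \frac{1155}{4}\right) = 3 + \left(3349 + \frac{1155}{4}\right) = 3 + \frac{14551}{4} = \frac{14563}{4} \approx 3640.8$)
$\frac{y{\left(-115 \right)} + l}{25212 + 24713} = \frac{\frac{4 \left(13 - 115\right)}{3 \left(-26 - 115\right)} + \frac{14563}{4}}{25212 + 24713} = \frac{\frac{4}{3} \frac{1}{-141} \left(-102\right) + \frac{14563}{4}}{49925} = \left(\frac{4}{3} \left(- \frac{1}{141}\right) \left(-102\right) + \frac{14563}{4}\right) \frac{1}{49925} = \left(\frac{136}{141} + \frac{14563}{4}\right) \frac{1}{49925} = \frac{2053927}{564} \cdot \frac{1}{49925} = \frac{2053927}{28157700}$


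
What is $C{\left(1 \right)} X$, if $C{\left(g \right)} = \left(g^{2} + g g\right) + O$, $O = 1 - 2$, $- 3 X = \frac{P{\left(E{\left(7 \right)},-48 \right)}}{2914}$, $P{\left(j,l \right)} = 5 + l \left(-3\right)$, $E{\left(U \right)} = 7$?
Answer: $- \frac{149}{8742} \approx -0.017044$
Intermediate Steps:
$P{\left(j,l \right)} = 5 - 3 l$
$X = - \frac{149}{8742}$ ($X = - \frac{\left(5 - -144\right) \frac{1}{2914}}{3} = - \frac{\left(5 + 144\right) \frac{1}{2914}}{3} = - \frac{149 \cdot \frac{1}{2914}}{3} = \left(- \frac{1}{3}\right) \frac{149}{2914} = - \frac{149}{8742} \approx -0.017044$)
$O = -1$
$C{\left(g \right)} = -1 + 2 g^{2}$ ($C{\left(g \right)} = \left(g^{2} + g g\right) - 1 = \left(g^{2} + g^{2}\right) - 1 = 2 g^{2} - 1 = -1 + 2 g^{2}$)
$C{\left(1 \right)} X = \left(-1 + 2 \cdot 1^{2}\right) \left(- \frac{149}{8742}\right) = \left(-1 + 2 \cdot 1\right) \left(- \frac{149}{8742}\right) = \left(-1 + 2\right) \left(- \frac{149}{8742}\right) = 1 \left(- \frac{149}{8742}\right) = - \frac{149}{8742}$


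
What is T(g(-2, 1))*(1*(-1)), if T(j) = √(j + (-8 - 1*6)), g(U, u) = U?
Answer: -4*I ≈ -4.0*I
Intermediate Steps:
T(j) = √(-14 + j) (T(j) = √(j + (-8 - 6)) = √(j - 14) = √(-14 + j))
T(g(-2, 1))*(1*(-1)) = √(-14 - 2)*(1*(-1)) = √(-16)*(-1) = (4*I)*(-1) = -4*I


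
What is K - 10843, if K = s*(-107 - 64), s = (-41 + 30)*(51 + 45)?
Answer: 169733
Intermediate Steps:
s = -1056 (s = -11*96 = -1056)
K = 180576 (K = -1056*(-107 - 64) = -1056*(-171) = 180576)
K - 10843 = 180576 - 10843 = 169733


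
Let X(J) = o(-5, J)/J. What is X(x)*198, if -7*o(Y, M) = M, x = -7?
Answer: -198/7 ≈ -28.286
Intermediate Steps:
o(Y, M) = -M/7
X(J) = -⅐ (X(J) = (-J/7)/J = -⅐)
X(x)*198 = -⅐*198 = -198/7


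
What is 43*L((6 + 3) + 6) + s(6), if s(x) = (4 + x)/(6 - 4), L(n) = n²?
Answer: 9680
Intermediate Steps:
s(x) = 2 + x/2 (s(x) = (4 + x)/2 = (4 + x)*(½) = 2 + x/2)
43*L((6 + 3) + 6) + s(6) = 43*((6 + 3) + 6)² + (2 + (½)*6) = 43*(9 + 6)² + (2 + 3) = 43*15² + 5 = 43*225 + 5 = 9675 + 5 = 9680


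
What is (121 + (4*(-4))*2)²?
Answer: 7921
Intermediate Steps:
(121 + (4*(-4))*2)² = (121 - 16*2)² = (121 - 32)² = 89² = 7921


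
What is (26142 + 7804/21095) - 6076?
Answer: 423300074/21095 ≈ 20066.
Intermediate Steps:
(26142 + 7804/21095) - 6076 = 551473294/21095 - 6076 = 423300074/21095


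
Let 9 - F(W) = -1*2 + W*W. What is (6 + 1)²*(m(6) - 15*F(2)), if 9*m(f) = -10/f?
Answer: -139160/27 ≈ -5154.1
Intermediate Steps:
F(W) = 11 - W² (F(W) = 9 - (-1*2 + W*W) = 9 - (-2 + W²) = 9 + (2 - W²) = 11 - W²)
m(f) = -10/(9*f) (m(f) = (-10/f)/9 = -10/(9*f))
(6 + 1)²*(m(6) - 15*F(2)) = (6 + 1)²*(-10/9/6 - 15*(11 - 1*2²)) = 7²*(-10/9*⅙ - 15*(11 - 1*4)) = 49*(-5/27 - 15*(11 - 4)) = 49*(-5/27 - 15*7) = 49*(-5/27 - 105) = 49*(-2840/27) = -139160/27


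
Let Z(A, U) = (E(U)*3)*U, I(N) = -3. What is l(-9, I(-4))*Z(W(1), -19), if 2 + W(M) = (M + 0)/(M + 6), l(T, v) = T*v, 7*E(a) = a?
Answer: 29241/7 ≈ 4177.3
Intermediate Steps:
E(a) = a/7
W(M) = -2 + M/(6 + M) (W(M) = -2 + (M + 0)/(M + 6) = -2 + M/(6 + M))
Z(A, U) = 3*U²/7 (Z(A, U) = ((U/7)*3)*U = (3*U/7)*U = 3*U²/7)
l(-9, I(-4))*Z(W(1), -19) = (-9*(-3))*((3/7)*(-19)²) = 27*((3/7)*361) = 27*(1083/7) = 29241/7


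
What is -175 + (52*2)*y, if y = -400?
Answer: -41775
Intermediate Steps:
-175 + (52*2)*y = -175 + (52*2)*(-400) = -175 + 104*(-400) = -175 - 41600 = -41775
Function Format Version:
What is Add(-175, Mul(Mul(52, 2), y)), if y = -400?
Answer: -41775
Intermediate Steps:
Add(-175, Mul(Mul(52, 2), y)) = Add(-175, Mul(Mul(52, 2), -400)) = Add(-175, Mul(104, -400)) = Add(-175, -41600) = -41775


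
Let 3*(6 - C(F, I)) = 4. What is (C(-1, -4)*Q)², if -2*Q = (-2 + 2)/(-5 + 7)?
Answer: 0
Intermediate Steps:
C(F, I) = 14/3 (C(F, I) = 6 - ⅓*4 = 6 - 4/3 = 14/3)
Q = 0 (Q = -(-2 + 2)/(2*(-5 + 7)) = -0/2 = -½*0 = 0)
(C(-1, -4)*Q)² = ((14/3)*0)² = 0² = 0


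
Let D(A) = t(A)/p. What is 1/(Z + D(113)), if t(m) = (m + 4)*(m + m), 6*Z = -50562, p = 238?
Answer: -119/989592 ≈ -0.00012025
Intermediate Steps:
Z = -8427 (Z = (⅙)*(-50562) = -8427)
t(m) = 2*m*(4 + m) (t(m) = (4 + m)*(2*m) = 2*m*(4 + m))
D(A) = A*(4 + A)/119 (D(A) = (2*A*(4 + A))/238 = (2*A*(4 + A))*(1/238) = A*(4 + A)/119)
1/(Z + D(113)) = 1/(-8427 + (1/119)*113*(4 + 113)) = 1/(-8427 + (1/119)*113*117) = 1/(-8427 + 13221/119) = 1/(-989592/119) = -119/989592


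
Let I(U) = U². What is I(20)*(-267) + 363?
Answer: -106437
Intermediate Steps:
I(20)*(-267) + 363 = 20²*(-267) + 363 = 400*(-267) + 363 = -106800 + 363 = -106437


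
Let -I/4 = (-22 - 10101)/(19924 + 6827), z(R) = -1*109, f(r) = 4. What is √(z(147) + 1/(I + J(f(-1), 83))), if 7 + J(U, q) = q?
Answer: I*√29288132081278/518392 ≈ 10.44*I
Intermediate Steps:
J(U, q) = -7 + q
z(R) = -109
I = 40492/26751 (I = -4*(-22 - 10101)/(19924 + 6827) = -(-40492)/26751 = -4*(-10123/26751) = 40492/26751 ≈ 1.5137)
√(z(147) + 1/(I + J(f(-1), 83))) = √(-109 + 1/(40492/26751 + (-7 + 83))) = √(-109 + 1/(40492/26751 + 76)) = √(-109 + 1/(2073568/26751)) = √(-109 + 26751/2073568) = √(-225992161/2073568) = I*√29288132081278/518392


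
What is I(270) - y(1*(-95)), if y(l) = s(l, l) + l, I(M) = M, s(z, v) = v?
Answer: 460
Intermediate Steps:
y(l) = 2*l (y(l) = l + l = 2*l)
I(270) - y(1*(-95)) = 270 - 2*1*(-95) = 270 - 2*(-95) = 270 - 1*(-190) = 270 + 190 = 460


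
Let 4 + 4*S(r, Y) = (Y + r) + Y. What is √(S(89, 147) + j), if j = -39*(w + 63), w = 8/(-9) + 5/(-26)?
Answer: I*√83523/6 ≈ 48.167*I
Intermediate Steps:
w = -253/234 (w = 8*(-⅑) + 5*(-1/26) = -8/9 - 5/26 = -253/234 ≈ -1.0812)
S(r, Y) = -1 + Y/2 + r/4 (S(r, Y) = -1 + ((Y + r) + Y)/4 = -1 + (r + 2*Y)/4 = -1 + (Y/2 + r/4) = -1 + Y/2 + r/4)
j = -14489/6 (j = -39*(-253/234 + 63) = -39*14489/234 = -14489/6 ≈ -2414.8)
√(S(89, 147) + j) = √((-1 + (½)*147 + (¼)*89) - 14489/6) = √((-1 + 147/2 + 89/4) - 14489/6) = √(379/4 - 14489/6) = √(-27841/12) = I*√83523/6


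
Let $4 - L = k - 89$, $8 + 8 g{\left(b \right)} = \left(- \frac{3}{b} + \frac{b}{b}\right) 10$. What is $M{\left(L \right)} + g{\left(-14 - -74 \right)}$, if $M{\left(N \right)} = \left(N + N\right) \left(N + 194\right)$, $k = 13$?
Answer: $\frac{701443}{16} \approx 43840.0$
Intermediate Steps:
$g{\left(b \right)} = \frac{1}{4} - \frac{15}{4 b}$ ($g{\left(b \right)} = -1 + \frac{\left(- \frac{3}{b} + \frac{b}{b}\right) 10}{8} = -1 + \frac{\left(- \frac{3}{b} + 1\right) 10}{8} = -1 + \frac{\left(1 - \frac{3}{b}\right) 10}{8} = -1 + \frac{10 - \frac{30}{b}}{8} = -1 + \left(\frac{5}{4} - \frac{15}{4 b}\right) = \frac{1}{4} - \frac{15}{4 b}$)
$L = 80$ ($L = 4 - \left(13 - 89\right) = 4 - -76 = 4 + 76 = 80$)
$M{\left(N \right)} = 2 N \left(194 + N\right)$
$M{\left(L \right)} + g{\left(-14 - -74 \right)} = 2 \cdot 80 \left(194 + 80\right) + \frac{-15 - -60}{4 \left(-14 - -74\right)} = 2 \cdot 80 \cdot 274 + \frac{-15 + \left(-14 + 74\right)}{4 \left(-14 + 74\right)} = 43840 + \frac{-15 + 60}{4 \cdot 60} = 43840 + \frac{1}{4} \cdot \frac{1}{60} \cdot 45 = 43840 + \frac{3}{16} = \frac{701443}{16}$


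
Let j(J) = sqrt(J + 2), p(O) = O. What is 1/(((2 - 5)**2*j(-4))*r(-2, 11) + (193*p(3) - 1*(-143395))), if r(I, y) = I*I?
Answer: 71987/10364257634 - 9*I*sqrt(2)/5182128817 ≈ 6.9457e-6 - 2.4561e-9*I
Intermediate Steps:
r(I, y) = I**2
j(J) = sqrt(2 + J)
1/(((2 - 5)**2*j(-4))*r(-2, 11) + (193*p(3) - 1*(-143395))) = 1/(((2 - 5)**2*sqrt(2 - 4))*(-2)**2 + (193*3 - 1*(-143395))) = 1/(((-3)**2*sqrt(-2))*4 + (579 + 143395)) = 1/((9*(I*sqrt(2)))*4 + 143974) = 1/((9*I*sqrt(2))*4 + 143974) = 1/(36*I*sqrt(2) + 143974) = 1/(143974 + 36*I*sqrt(2))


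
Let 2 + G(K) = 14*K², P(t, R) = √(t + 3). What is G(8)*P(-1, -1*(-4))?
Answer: 894*√2 ≈ 1264.3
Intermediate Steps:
P(t, R) = √(3 + t)
G(K) = -2 + 14*K²
G(8)*P(-1, -1*(-4)) = (-2 + 14*8²)*√(3 - 1) = (-2 + 14*64)*√2 = (-2 + 896)*√2 = 894*√2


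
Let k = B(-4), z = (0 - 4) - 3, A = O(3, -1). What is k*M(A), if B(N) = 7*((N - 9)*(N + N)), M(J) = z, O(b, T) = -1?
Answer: -5096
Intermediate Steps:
A = -1
z = -7 (z = -4 - 3 = -7)
M(J) = -7
B(N) = 14*N*(-9 + N) (B(N) = 7*((-9 + N)*(2*N)) = 7*(2*N*(-9 + N)) = 14*N*(-9 + N))
k = 728 (k = 14*(-4)*(-9 - 4) = 14*(-4)*(-13) = 728)
k*M(A) = 728*(-7) = -5096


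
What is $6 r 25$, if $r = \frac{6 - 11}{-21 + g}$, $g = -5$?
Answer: $\frac{375}{13} \approx 28.846$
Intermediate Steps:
$r = \frac{5}{26}$ ($r = \frac{6 - 11}{-21 - 5} = - \frac{5}{-26} = \left(-5\right) \left(- \frac{1}{26}\right) = \frac{5}{26} \approx 0.19231$)
$6 r 25 = 6 \cdot \frac{5}{26} \cdot 25 = \frac{15}{13} \cdot 25 = \frac{375}{13}$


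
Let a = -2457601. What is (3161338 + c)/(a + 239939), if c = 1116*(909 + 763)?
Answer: -2513645/1108831 ≈ -2.2669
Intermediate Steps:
c = 1865952 (c = 1116*1672 = 1865952)
(3161338 + c)/(a + 239939) = (3161338 + 1865952)/(-2457601 + 239939) = 5027290/(-2217662) = 5027290*(-1/2217662) = -2513645/1108831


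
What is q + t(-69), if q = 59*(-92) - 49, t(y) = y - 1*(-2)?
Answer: -5544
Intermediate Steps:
t(y) = 2 + y (t(y) = y + 2 = 2 + y)
q = -5477 (q = -5428 - 49 = -5477)
q + t(-69) = -5477 + (2 - 69) = -5477 - 67 = -5544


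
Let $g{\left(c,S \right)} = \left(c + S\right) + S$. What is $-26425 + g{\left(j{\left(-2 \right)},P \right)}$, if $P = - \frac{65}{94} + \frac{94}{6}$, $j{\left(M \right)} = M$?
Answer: $- \frac{3721984}{141} \approx -26397.0$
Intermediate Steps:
$P = \frac{4223}{282}$ ($P = \left(-65\right) \frac{1}{94} + 94 \cdot \frac{1}{6} = - \frac{65}{94} + \frac{47}{3} = \frac{4223}{282} \approx 14.975$)
$g{\left(c,S \right)} = c + 2 S$ ($g{\left(c,S \right)} = \left(S + c\right) + S = c + 2 S$)
$-26425 + g{\left(j{\left(-2 \right)},P \right)} = -26425 + \left(-2 + 2 \cdot \frac{4223}{282}\right) = -26425 + \left(-2 + \frac{4223}{141}\right) = -26425 + \frac{3941}{141} = - \frac{3721984}{141}$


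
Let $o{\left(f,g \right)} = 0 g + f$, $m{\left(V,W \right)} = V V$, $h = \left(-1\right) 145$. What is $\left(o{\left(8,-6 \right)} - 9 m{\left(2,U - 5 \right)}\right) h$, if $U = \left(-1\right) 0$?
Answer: $4060$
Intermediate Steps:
$h = -145$
$U = 0$
$m{\left(V,W \right)} = V^{2}$
$o{\left(f,g \right)} = f$ ($o{\left(f,g \right)} = 0 + f = f$)
$\left(o{\left(8,-6 \right)} - 9 m{\left(2,U - 5 \right)}\right) h = \left(8 - 9 \cdot 2^{2}\right) \left(-145\right) = \left(8 - 36\right) \left(-145\right) = \left(-28\right) \left(-145\right) = 4060$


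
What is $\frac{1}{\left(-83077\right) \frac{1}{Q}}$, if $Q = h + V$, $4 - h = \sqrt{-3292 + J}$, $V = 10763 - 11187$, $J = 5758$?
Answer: $\frac{420}{83077} + \frac{3 \sqrt{274}}{83077} \approx 0.0056533$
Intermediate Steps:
$V = -424$
$h = 4 - 3 \sqrt{274}$ ($h = 4 - \sqrt{-3292 + 5758} = 4 - \sqrt{2466} = 4 - 3 \sqrt{274} \approx -45.659$)
$Q = -420 - 3 \sqrt{274}$ ($Q = \left(4 - 3 \sqrt{274}\right) - 424 = -420 - 3 \sqrt{274} \approx -469.66$)
$\frac{1}{\left(-83077\right) \frac{1}{Q}} = \frac{1}{\left(-83077\right) \frac{1}{-420 - 3 \sqrt{274}}} = \frac{420}{83077} + \frac{3 \sqrt{274}}{83077}$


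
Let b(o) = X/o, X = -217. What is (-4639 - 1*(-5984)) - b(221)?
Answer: 297462/221 ≈ 1346.0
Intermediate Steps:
b(o) = -217/o
(-4639 - 1*(-5984)) - b(221) = (-4639 - 1*(-5984)) - (-217)/221 = (-4639 + 5984) - (-217)/221 = 1345 - 1*(-217/221) = 1345 + 217/221 = 297462/221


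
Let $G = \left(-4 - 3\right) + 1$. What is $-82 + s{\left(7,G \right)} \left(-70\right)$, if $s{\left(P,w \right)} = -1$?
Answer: $-12$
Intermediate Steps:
$G = -6$ ($G = -7 + 1 = -6$)
$-82 + s{\left(7,G \right)} \left(-70\right) = -82 - -70 = -82 + 70 = -12$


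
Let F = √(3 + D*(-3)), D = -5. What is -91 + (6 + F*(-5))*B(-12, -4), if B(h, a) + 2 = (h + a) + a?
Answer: -223 + 330*√2 ≈ 243.69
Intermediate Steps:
B(h, a) = -2 + h + 2*a (B(h, a) = -2 + ((h + a) + a) = -2 + ((a + h) + a) = -2 + (h + 2*a) = -2 + h + 2*a)
F = 3*√2 (F = √(3 - 5*(-3)) = √(3 + 15) = √18 = 3*√2 ≈ 4.2426)
-91 + (6 + F*(-5))*B(-12, -4) = -91 + (6 + (3*√2)*(-5))*(-2 - 12 + 2*(-4)) = -91 + (6 - 15*√2)*(-2 - 12 - 8) = -91 + (6 - 15*√2)*(-22) = -91 + (-132 + 330*√2) = -223 + 330*√2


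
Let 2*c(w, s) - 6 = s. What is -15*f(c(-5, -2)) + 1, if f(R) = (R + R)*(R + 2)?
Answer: -239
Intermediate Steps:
c(w, s) = 3 + s/2
f(R) = 2*R*(2 + R) (f(R) = (2*R)*(2 + R) = 2*R*(2 + R))
-15*f(c(-5, -2)) + 1 = -30*(3 + (½)*(-2))*(2 + (3 + (½)*(-2))) + 1 = -30*(3 - 1)*(2 + (3 - 1)) + 1 = -30*2*(2 + 2) + 1 = -30*2*4 + 1 = -15*16 + 1 = -240 + 1 = -239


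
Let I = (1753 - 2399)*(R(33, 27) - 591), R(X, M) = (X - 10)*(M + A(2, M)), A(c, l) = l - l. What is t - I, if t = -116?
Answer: 19264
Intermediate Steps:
A(c, l) = 0
R(X, M) = M*(-10 + X) (R(X, M) = (X - 10)*(M + 0) = (-10 + X)*M = M*(-10 + X))
I = -19380 (I = (1753 - 2399)*(27*(-10 + 33) - 591) = -646*(27*23 - 591) = -646*(621 - 591) = -646*30 = -19380)
t - I = -116 - 1*(-19380) = -116 + 19380 = 19264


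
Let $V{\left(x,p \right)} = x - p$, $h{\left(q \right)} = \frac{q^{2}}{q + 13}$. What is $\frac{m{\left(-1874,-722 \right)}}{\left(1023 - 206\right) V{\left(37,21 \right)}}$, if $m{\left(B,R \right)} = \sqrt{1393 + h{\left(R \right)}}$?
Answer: $\frac{3 \sqrt{36738253}}{9268048} \approx 0.001962$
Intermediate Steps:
$h{\left(q \right)} = \frac{q^{2}}{13 + q}$
$m{\left(B,R \right)} = \sqrt{1393 + \frac{R^{2}}{13 + R}}$
$\frac{m{\left(-1874,-722 \right)}}{\left(1023 - 206\right) V{\left(37,21 \right)}} = \frac{\sqrt{\frac{18109 + \left(-722\right)^{2} + 1393 \left(-722\right)}{13 - 722}}}{\left(1023 - 206\right) \left(37 - 21\right)} = \frac{\sqrt{\frac{18109 + 521284 - 1005746}{-709}}}{817 \left(37 - 21\right)} = \frac{\sqrt{\left(- \frac{1}{709}\right) \left(-466353\right)}}{817 \cdot 16} = \frac{\sqrt{\frac{466353}{709}}}{13072} = \frac{3 \sqrt{36738253}}{709} \cdot \frac{1}{13072} = \frac{3 \sqrt{36738253}}{9268048}$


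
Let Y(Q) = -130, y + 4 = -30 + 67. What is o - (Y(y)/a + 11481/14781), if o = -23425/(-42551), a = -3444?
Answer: -95297673349/361015193994 ≈ -0.26397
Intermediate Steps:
y = 33 (y = -4 + (-30 + 67) = -4 + 37 = 33)
o = 23425/42551 (o = -23425*(-1/42551) = 23425/42551 ≈ 0.55052)
o - (Y(y)/a + 11481/14781) = 23425/42551 - (-130/(-3444) + 11481/14781) = 23425/42551 - (-130*(-1/3444) + 11481*(1/14781)) = 23425/42551 - (65/1722 + 3827/4927) = 23425/42551 - 1*6910349/8484294 = 23425/42551 - 6910349/8484294 = -95297673349/361015193994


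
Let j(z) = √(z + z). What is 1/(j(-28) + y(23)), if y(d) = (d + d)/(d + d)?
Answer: 1/57 - 2*I*√14/57 ≈ 0.017544 - 0.13129*I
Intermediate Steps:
j(z) = √2*√z (j(z) = √(2*z) = √2*√z)
y(d) = 1 (y(d) = (2*d)/((2*d)) = (2*d)*(1/(2*d)) = 1)
1/(j(-28) + y(23)) = 1/(√2*√(-28) + 1) = 1/(√2*(2*I*√7) + 1) = 1/(2*I*√14 + 1) = 1/(1 + 2*I*√14)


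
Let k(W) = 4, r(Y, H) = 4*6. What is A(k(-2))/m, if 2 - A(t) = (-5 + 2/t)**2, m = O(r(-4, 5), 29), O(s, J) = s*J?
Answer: -73/2784 ≈ -0.026221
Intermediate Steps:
r(Y, H) = 24
O(s, J) = J*s
m = 696 (m = 29*24 = 696)
A(t) = 2 - (-5 + 2/t)**2
A(k(-2))/m = (-23 - 4/4**2 + 20/4)/696 = (-23 - 4*1/16 + 20*(1/4))*(1/696) = (-23 - 1/4 + 5)*(1/696) = -73/4*1/696 = -73/2784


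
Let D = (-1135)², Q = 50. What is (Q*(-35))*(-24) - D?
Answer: -1246225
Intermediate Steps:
D = 1288225
(Q*(-35))*(-24) - D = (50*(-35))*(-24) - 1*1288225 = -1750*(-24) - 1288225 = 42000 - 1288225 = -1246225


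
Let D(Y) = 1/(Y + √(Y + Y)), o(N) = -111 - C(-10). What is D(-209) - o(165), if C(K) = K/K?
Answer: 23631/211 - I*√418/44099 ≈ 112.0 - 0.00046362*I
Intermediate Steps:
C(K) = 1
o(N) = -112 (o(N) = -111 - 1*1 = -111 - 1 = -112)
D(Y) = 1/(Y + √2*√Y) (D(Y) = 1/(Y + √(2*Y)) = 1/(Y + √2*√Y))
D(-209) - o(165) = 1/(-209 + √2*√(-209)) - 1*(-112) = 1/(-209 + √2*(I*√209)) + 112 = 1/(-209 + I*√418) + 112 = 112 + 1/(-209 + I*√418)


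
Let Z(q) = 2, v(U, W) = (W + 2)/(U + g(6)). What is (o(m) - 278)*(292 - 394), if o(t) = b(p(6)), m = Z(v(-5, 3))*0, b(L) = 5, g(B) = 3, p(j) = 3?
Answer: 27846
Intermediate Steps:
v(U, W) = (2 + W)/(3 + U) (v(U, W) = (W + 2)/(U + 3) = (2 + W)/(3 + U))
m = 0 (m = 2*0 = 0)
o(t) = 5
(o(m) - 278)*(292 - 394) = (5 - 278)*(292 - 394) = -273*(-102) = 27846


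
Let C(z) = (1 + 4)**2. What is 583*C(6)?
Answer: 14575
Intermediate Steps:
C(z) = 25 (C(z) = 5**2 = 25)
583*C(6) = 583*25 = 14575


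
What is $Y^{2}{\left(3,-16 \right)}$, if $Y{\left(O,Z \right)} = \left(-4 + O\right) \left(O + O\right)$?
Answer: $36$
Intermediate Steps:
$Y{\left(O,Z \right)} = 2 O \left(-4 + O\right)$ ($Y{\left(O,Z \right)} = \left(-4 + O\right) 2 O = 2 O \left(-4 + O\right)$)
$Y^{2}{\left(3,-16 \right)} = \left(2 \cdot 3 \left(-4 + 3\right)\right)^{2} = \left(2 \cdot 3 \left(-1\right)\right)^{2} = \left(-6\right)^{2} = 36$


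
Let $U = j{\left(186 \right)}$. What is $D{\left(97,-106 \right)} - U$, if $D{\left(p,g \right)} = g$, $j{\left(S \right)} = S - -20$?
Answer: $-312$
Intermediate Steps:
$j{\left(S \right)} = 20 + S$ ($j{\left(S \right)} = S + 20 = 20 + S$)
$U = 206$ ($U = 20 + 186 = 206$)
$D{\left(97,-106 \right)} - U = -106 - 206 = -312$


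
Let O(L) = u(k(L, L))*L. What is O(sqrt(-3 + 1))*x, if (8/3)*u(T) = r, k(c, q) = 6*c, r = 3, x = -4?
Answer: -9*I*sqrt(2)/2 ≈ -6.364*I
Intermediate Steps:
u(T) = 9/8 (u(T) = (3/8)*3 = 9/8)
O(L) = 9*L/8
O(sqrt(-3 + 1))*x = (9*sqrt(-3 + 1)/8)*(-4) = (9*sqrt(-2)/8)*(-4) = (9*(I*sqrt(2))/8)*(-4) = (9*I*sqrt(2)/8)*(-4) = -9*I*sqrt(2)/2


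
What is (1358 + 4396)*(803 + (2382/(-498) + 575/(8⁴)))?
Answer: 780863593209/169984 ≈ 4.5937e+6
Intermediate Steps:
(1358 + 4396)*(803 + (2382/(-498) + 575/(8⁴))) = 5754*(803 + (2382*(-1/498) + 575/4096)) = 5754*(803 + (-397/83 + 575*(1/4096))) = 5754*(803 + (-397/83 + 575/4096)) = 5754*(803 - 1578387/339968) = 5754*(271415917/339968) = 780863593209/169984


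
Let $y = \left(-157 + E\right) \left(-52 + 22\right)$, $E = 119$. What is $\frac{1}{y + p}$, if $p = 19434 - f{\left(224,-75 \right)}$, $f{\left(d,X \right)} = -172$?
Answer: $\frac{1}{20746} \approx 4.8202 \cdot 10^{-5}$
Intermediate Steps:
$p = 19606$ ($p = 19434 - -172 = 19434 + 172 = 19606$)
$y = 1140$ ($y = \left(-157 + 119\right) \left(-52 + 22\right) = \left(-38\right) \left(-30\right) = 1140$)
$\frac{1}{y + p} = \frac{1}{1140 + 19606} = \frac{1}{20746}$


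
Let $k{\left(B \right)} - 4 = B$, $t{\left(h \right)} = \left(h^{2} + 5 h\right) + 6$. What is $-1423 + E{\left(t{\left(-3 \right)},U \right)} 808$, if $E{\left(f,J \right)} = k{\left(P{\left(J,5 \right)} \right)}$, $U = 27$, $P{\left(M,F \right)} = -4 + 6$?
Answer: $3425$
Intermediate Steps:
$P{\left(M,F \right)} = 2$
$t{\left(h \right)} = 6 + h^{2} + 5 h$
$k{\left(B \right)} = 4 + B$
$E{\left(f,J \right)} = 6$ ($E{\left(f,J \right)} = 4 + 2 = 6$)
$-1423 + E{\left(t{\left(-3 \right)},U \right)} 808 = -1423 + 6 \cdot 808 = -1423 + 4848 = 3425$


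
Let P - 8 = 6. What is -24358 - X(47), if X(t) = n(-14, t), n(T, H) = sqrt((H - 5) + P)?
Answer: -24358 - 2*sqrt(14) ≈ -24365.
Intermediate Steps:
P = 14 (P = 8 + 6 = 14)
n(T, H) = sqrt(9 + H) (n(T, H) = sqrt((H - 5) + 14) = sqrt((-5 + H) + 14) = sqrt(9 + H))
X(t) = sqrt(9 + t)
-24358 - X(47) = -24358 - sqrt(9 + 47) = -24358 - sqrt(56) = -24358 - 2*sqrt(14)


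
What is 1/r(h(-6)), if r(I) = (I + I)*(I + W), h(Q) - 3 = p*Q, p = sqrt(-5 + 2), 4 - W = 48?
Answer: -I/(456*sqrt(3) + 462*I) ≈ -0.0005518 - 0.00094334*I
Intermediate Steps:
W = -44 (W = 4 - 1*48 = 4 - 48 = -44)
p = I*sqrt(3) (p = sqrt(-3) = I*sqrt(3) ≈ 1.732*I)
h(Q) = 3 + I*Q*sqrt(3) (h(Q) = 3 + (I*sqrt(3))*Q = 3 + I*Q*sqrt(3))
r(I) = 2*I*(-44 + I) (r(I) = (I + I)*(I - 44) = (2*I)*(-44 + I) = 2*I*(-44 + I))
1/r(h(-6)) = 1/(2*(3 + I*(-6)*sqrt(3))*(-44 + (3 + I*(-6)*sqrt(3)))) = 1/(2*(3 - 6*I*sqrt(3))*(-44 + (3 - 6*I*sqrt(3)))) = 1/(2*(3 - 6*I*sqrt(3))*(-41 - 6*I*sqrt(3))) = 1/(2*(-41 - 6*I*sqrt(3))*(3 - 6*I*sqrt(3)))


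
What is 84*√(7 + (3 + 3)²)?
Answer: 84*√43 ≈ 550.83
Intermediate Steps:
84*√(7 + (3 + 3)²) = 84*√(7 + 6²) = 84*√(7 + 36) = 84*√43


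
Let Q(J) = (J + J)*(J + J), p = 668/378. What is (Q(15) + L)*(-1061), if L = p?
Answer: -180830474/189 ≈ -9.5678e+5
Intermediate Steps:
p = 334/189 (p = 668*(1/378) = 334/189 ≈ 1.7672)
L = 334/189 ≈ 1.7672
Q(J) = 4*J² (Q(J) = (2*J)*(2*J) = 4*J²)
(Q(15) + L)*(-1061) = (4*15² + 334/189)*(-1061) = (4*225 + 334/189)*(-1061) = (900 + 334/189)*(-1061) = (170434/189)*(-1061) = -180830474/189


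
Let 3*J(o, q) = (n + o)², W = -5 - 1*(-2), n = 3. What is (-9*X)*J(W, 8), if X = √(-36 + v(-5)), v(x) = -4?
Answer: 0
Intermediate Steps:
W = -3 (W = -5 + 2 = -3)
X = 2*I*√10 (X = √(-36 - 4) = √(-40) = 2*I*√10 ≈ 6.3246*I)
J(o, q) = (3 + o)²/3
(-9*X)*J(W, 8) = (-18*I*√10)*((3 - 3)²/3) = (-18*I*√10)*((⅓)*0²) = (-18*I*√10)*((⅓)*0) = -18*I*√10*0 = 0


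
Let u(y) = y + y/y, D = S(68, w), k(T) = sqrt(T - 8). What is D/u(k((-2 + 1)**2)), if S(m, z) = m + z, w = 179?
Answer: 247/8 - 247*I*sqrt(7)/8 ≈ 30.875 - 81.688*I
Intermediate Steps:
k(T) = sqrt(-8 + T)
D = 247 (D = 68 + 179 = 247)
u(y) = 1 + y (u(y) = y + 1 = 1 + y)
D/u(k((-2 + 1)**2)) = 247/(1 + sqrt(-8 + (-2 + 1)**2)) = 247/(1 + sqrt(-8 + (-1)**2)) = 247/(1 + sqrt(-8 + 1)) = 247/(1 + sqrt(-7)) = 247/(1 + I*sqrt(7))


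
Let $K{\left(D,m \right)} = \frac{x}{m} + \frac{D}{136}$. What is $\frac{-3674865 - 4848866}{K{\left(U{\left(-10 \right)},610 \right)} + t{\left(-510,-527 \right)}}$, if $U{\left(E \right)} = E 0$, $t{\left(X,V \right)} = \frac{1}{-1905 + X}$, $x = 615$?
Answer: $- \frac{2511346864530}{296923} \approx -8.4579 \cdot 10^{6}$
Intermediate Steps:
$U{\left(E \right)} = 0$
$K{\left(D,m \right)} = \frac{615}{m} + \frac{D}{136}$
$\frac{-3674865 - 4848866}{K{\left(U{\left(-10 \right)},610 \right)} + t{\left(-510,-527 \right)}} = \frac{-3674865 - 4848866}{\left(\frac{615}{610} + \frac{1}{136} \cdot 0\right) + \frac{1}{-1905 - 510}} = - \frac{8523731}{\left(615 \cdot \frac{1}{610} + 0\right) + \frac{1}{-2415}} = - \frac{8523731}{\left(\frac{123}{122} + 0\right) - \frac{1}{2415}} = - \frac{8523731}{\frac{123}{122} - \frac{1}{2415}} = - \frac{8523731}{\frac{296923}{294630}} = \left(-8523731\right) \frac{294630}{296923} = - \frac{2511346864530}{296923}$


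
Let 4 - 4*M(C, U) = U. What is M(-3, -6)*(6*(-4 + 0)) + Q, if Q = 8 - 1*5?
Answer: -57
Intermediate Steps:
Q = 3 (Q = 8 - 5 = 3)
M(C, U) = 1 - U/4
M(-3, -6)*(6*(-4 + 0)) + Q = (1 - ¼*(-6))*(6*(-4 + 0)) + 3 = (1 + 3/2)*(6*(-4)) + 3 = (5/2)*(-24) + 3 = -60 + 3 = -57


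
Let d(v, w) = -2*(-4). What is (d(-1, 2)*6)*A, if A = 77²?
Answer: 284592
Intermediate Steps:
d(v, w) = 8
A = 5929
(d(-1, 2)*6)*A = (8*6)*5929 = 48*5929 = 284592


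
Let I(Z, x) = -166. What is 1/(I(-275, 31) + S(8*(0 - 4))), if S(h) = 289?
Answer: 1/123 ≈ 0.0081301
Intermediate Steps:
1/(I(-275, 31) + S(8*(0 - 4))) = 1/(-166 + 289) = 1/123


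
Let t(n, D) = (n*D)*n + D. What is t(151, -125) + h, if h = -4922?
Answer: -2855172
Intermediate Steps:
t(n, D) = D + D*n² (t(n, D) = (D*n)*n + D = D*n² + D = D + D*n²)
t(151, -125) + h = -125*(1 + 151²) - 4922 = -125*(1 + 22801) - 4922 = -125*22802 - 4922 = -2850250 - 4922 = -2855172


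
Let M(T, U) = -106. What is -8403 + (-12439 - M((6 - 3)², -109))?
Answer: -20736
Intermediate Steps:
-8403 + (-12439 - M((6 - 3)², -109)) = -8403 + (-12439 - 1*(-106)) = -8403 + (-12439 + 106) = -8403 - 12333 = -20736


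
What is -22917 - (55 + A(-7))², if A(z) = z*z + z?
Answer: -32326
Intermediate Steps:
A(z) = z + z² (A(z) = z² + z = z + z²)
-22917 - (55 + A(-7))² = -22917 - (55 - 7*(1 - 7))² = -22917 - (55 - 7*(-6))² = -22917 - (55 + 42)² = -22917 - 1*97² = -22917 - 1*9409 = -22917 - 9409 = -32326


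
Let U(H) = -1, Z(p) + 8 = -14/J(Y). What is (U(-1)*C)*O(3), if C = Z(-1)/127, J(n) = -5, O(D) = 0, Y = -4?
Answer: 0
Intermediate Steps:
Z(p) = -26/5 (Z(p) = -8 - 14/(-5) = -8 - 14*(-1/5) = -8 + 14/5 = -26/5)
C = -26/635 (C = -26/5/127 = -26/5*1/127 = -26/635 ≈ -0.040945)
(U(-1)*C)*O(3) = -1*(-26/635)*0 = (26/635)*0 = 0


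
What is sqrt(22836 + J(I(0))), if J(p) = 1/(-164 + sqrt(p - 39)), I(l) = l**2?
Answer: sqrt((3745103 - 22836*I*sqrt(39))/(164 - I*sqrt(39))) ≈ 151.12 - 0.e-6*I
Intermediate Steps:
J(p) = 1/(-164 + sqrt(-39 + p))
sqrt(22836 + J(I(0))) = sqrt(22836 + 1/(-164 + sqrt(-39 + 0**2))) = sqrt(22836 + 1/(-164 + sqrt(-39 + 0))) = sqrt(22836 + 1/(-164 + sqrt(-39))) = sqrt(22836 + 1/(-164 + I*sqrt(39)))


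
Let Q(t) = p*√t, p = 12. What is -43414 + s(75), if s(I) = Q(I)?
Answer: -43414 + 60*√3 ≈ -43310.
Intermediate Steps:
Q(t) = 12*√t
s(I) = 12*√I
-43414 + s(75) = -43414 + 12*√75 = -43414 + 12*(5*√3) = -43414 + 60*√3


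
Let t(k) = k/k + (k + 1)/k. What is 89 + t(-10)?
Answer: 909/10 ≈ 90.900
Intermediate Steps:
t(k) = 1 + (1 + k)/k
89 + t(-10) = 89 + (2 + 1/(-10)) = 89 + (2 - ⅒) = 89 + 19/10 = 909/10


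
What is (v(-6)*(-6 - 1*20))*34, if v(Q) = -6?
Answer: 5304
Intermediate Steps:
(v(-6)*(-6 - 1*20))*34 = -6*(-6 - 1*20)*34 = -6*(-6 - 20)*34 = -6*(-26)*34 = 156*34 = 5304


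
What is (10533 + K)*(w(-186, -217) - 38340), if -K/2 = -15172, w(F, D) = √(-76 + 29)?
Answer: -1567224180 + 40877*I*√47 ≈ -1.5672e+9 + 2.8024e+5*I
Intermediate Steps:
w(F, D) = I*√47 (w(F, D) = √(-47) = I*√47)
K = 30344 (K = -2*(-15172) = 30344)
(10533 + K)*(w(-186, -217) - 38340) = (10533 + 30344)*(I*√47 - 38340) = 40877*(-38340 + I*√47) = -1567224180 + 40877*I*√47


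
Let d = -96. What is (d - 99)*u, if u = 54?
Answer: -10530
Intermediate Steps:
(d - 99)*u = (-96 - 99)*54 = -195*54 = -10530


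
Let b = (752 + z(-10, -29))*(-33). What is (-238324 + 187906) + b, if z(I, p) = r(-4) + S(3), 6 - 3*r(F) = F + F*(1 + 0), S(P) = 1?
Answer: -75421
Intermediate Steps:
r(F) = 2 - 2*F/3 (r(F) = 2 - (F + F*(1 + 0))/3 = 2 - (F + F*1)/3 = 2 - (F + F)/3 = 2 - 2*F/3)
z(I, p) = 17/3 (z(I, p) = (2 - ⅔*(-4)) + 1 = (2 + 8/3) + 1 = 14/3 + 1 = 17/3)
b = -25003 (b = (752 + 17/3)*(-33) = (2273/3)*(-33) = -25003)
(-238324 + 187906) + b = (-238324 + 187906) - 25003 = -50418 - 25003 = -75421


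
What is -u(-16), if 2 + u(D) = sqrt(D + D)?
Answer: 2 - 4*I*sqrt(2) ≈ 2.0 - 5.6569*I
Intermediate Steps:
u(D) = -2 + sqrt(2)*sqrt(D) (u(D) = -2 + sqrt(D + D) = -2 + sqrt(2*D) = -2 + sqrt(2)*sqrt(D))
-u(-16) = -(-2 + sqrt(2)*sqrt(-16)) = -(-2 + sqrt(2)*(4*I)) = -(-2 + 4*I*sqrt(2)) = 2 - 4*I*sqrt(2)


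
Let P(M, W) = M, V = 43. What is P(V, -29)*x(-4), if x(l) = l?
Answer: -172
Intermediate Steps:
P(V, -29)*x(-4) = 43*(-4) = -172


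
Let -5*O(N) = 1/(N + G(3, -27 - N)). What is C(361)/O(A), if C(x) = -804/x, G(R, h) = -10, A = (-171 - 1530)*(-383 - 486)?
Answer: 5942199180/361 ≈ 1.6460e+7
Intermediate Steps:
A = 1478169 (A = -1701*(-869) = 1478169)
O(N) = -1/(5*(-10 + N)) (O(N) = -1/(5*(N - 10)) = -1/(5*(-10 + N)))
C(361)/O(A) = (-804/361)/((-1/(-50 + 5*1478169))) = (-804*1/361)/((-1/(-50 + 7390845))) = -804/(361*((-1/7390795))) = -804/(361*((-1*1/7390795))) = -804/(361*(-1/7390795)) = -804/361*(-7390795) = 5942199180/361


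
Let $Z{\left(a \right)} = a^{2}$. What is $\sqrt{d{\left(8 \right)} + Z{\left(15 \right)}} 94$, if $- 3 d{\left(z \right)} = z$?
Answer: $\frac{94 \sqrt{2001}}{3} \approx 1401.6$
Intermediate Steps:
$d{\left(z \right)} = - \frac{z}{3}$
$\sqrt{d{\left(8 \right)} + Z{\left(15 \right)}} 94 = \sqrt{\left(- \frac{1}{3}\right) 8 + 15^{2}} \cdot 94 = \sqrt{- \frac{8}{3} + 225} \cdot 94 = \sqrt{\frac{667}{3}} \cdot 94 = \frac{\sqrt{2001}}{3} \cdot 94 = \frac{94 \sqrt{2001}}{3}$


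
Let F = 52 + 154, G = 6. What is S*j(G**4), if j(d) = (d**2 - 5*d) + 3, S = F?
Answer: 344666634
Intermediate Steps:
F = 206
S = 206
j(d) = 3 + d**2 - 5*d
S*j(G**4) = 206*(3 + (6**4)**2 - 5*6**4) = 206*(3 + 1296**2 - 5*1296) = 206*(3 + 1679616 - 6480) = 206*1673139 = 344666634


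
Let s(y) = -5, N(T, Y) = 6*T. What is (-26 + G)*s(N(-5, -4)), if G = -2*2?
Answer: 150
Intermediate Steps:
G = -4
(-26 + G)*s(N(-5, -4)) = (-26 - 4)*(-5) = -30*(-5) = 150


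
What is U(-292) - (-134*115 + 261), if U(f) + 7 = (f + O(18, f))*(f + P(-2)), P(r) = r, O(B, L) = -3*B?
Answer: 116866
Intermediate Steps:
U(f) = -7 + (-54 + f)*(-2 + f) (U(f) = -7 + (f - 3*18)*(f - 2) = -7 + (f - 54)*(-2 + f) = -7 + (-54 + f)*(-2 + f))
U(-292) - (-134*115 + 261) = (101 + (-292)**2 - 56*(-292)) - (-134*115 + 261) = (101 + 85264 + 16352) - (-15410 + 261) = 101717 - 1*(-15149) = 101717 + 15149 = 116866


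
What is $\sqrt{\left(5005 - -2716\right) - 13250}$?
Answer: $i \sqrt{5529} \approx 74.357 i$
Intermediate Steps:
$\sqrt{\left(5005 - -2716\right) - 13250} = \sqrt{\left(5005 + 2716\right) - 13250} = \sqrt{7721 - 13250} = \sqrt{-5529} = i \sqrt{5529}$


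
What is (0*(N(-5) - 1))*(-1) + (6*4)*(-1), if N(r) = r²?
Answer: -24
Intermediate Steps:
(0*(N(-5) - 1))*(-1) + (6*4)*(-1) = (0*((-5)² - 1))*(-1) + (6*4)*(-1) = (0*(25 - 1))*(-1) + 24*(-1) = (0*24)*(-1) - 24 = 0*(-1) - 24 = 0 - 24 = -24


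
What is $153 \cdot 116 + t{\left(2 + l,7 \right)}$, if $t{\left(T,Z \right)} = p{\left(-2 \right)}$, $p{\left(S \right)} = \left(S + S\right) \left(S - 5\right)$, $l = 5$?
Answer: $17776$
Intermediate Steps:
$p{\left(S \right)} = 2 S \left(-5 + S\right)$
$t{\left(T,Z \right)} = 28$ ($t{\left(T,Z \right)} = 2 \left(-2\right) \left(-5 - 2\right) = 2 \left(-2\right) \left(-7\right) = 28$)
$153 \cdot 116 + t{\left(2 + l,7 \right)} = 153 \cdot 116 + 28 = 17748 + 28 = 17776$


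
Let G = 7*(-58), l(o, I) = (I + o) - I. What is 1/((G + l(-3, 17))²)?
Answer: 1/167281 ≈ 5.9780e-6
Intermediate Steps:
l(o, I) = o
G = -406
1/((G + l(-3, 17))²) = 1/((-406 - 3)²) = 1/((-409)²) = 1/167281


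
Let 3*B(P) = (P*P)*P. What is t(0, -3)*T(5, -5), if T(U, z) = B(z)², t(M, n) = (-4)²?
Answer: 250000/9 ≈ 27778.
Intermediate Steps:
B(P) = P³/3 (B(P) = ((P*P)*P)/3 = (P²*P)/3 = P³/3)
t(M, n) = 16
T(U, z) = z⁶/9 (T(U, z) = (z³/3)² = z⁶/9)
t(0, -3)*T(5, -5) = 16*((⅑)*(-5)⁶) = 16*((⅑)*15625) = 16*(15625/9) = 250000/9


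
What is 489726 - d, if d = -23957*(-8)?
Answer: 298070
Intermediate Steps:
d = 191656
489726 - d = 489726 - 1*191656 = 489726 - 191656 = 298070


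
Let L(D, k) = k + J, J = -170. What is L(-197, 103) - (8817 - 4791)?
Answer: -4093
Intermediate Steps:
L(D, k) = -170 + k (L(D, k) = k - 170 = -170 + k)
L(-197, 103) - (8817 - 4791) = (-170 + 103) - (8817 - 4791) = -67 - 1*4026 = -67 - 4026 = -4093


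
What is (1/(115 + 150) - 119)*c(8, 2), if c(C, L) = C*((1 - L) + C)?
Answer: -1765904/265 ≈ -6663.8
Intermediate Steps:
c(C, L) = C*(1 + C - L)
(1/(115 + 150) - 119)*c(8, 2) = (1/(115 + 150) - 119)*(8*(1 + 8 - 1*2)) = (1/265 - 119)*(8*(1 + 8 - 2)) = (1/265 - 119)*(8*7) = -31534/265*56 = -1765904/265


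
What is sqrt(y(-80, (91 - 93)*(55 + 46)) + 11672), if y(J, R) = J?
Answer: 6*sqrt(322) ≈ 107.67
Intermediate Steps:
sqrt(y(-80, (91 - 93)*(55 + 46)) + 11672) = sqrt(-80 + 11672) = sqrt(11592) = 6*sqrt(322)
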